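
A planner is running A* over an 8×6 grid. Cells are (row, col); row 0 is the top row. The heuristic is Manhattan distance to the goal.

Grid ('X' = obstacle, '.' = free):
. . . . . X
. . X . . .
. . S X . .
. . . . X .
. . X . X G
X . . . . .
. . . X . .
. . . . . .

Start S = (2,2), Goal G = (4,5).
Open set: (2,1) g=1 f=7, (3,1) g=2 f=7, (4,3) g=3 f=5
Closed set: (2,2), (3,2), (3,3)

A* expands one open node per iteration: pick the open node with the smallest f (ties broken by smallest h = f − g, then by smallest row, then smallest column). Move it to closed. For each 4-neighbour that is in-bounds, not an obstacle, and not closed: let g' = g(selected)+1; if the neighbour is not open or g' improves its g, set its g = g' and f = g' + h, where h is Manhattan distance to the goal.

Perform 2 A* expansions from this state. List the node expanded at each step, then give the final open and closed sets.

step 1: expand (4,3) (f=5, h=2) → closed; open now [(2,1) g=1 f=7, (3,1) g=2 f=7, (5,3) g=4 f=7]
step 2: expand (5,3) (f=7, h=3) → closed; open now [(2,1) g=1 f=7, (3,1) g=2 f=7, (5,2) g=5 f=9, (5,4) g=5 f=7]

order=[(4,3) → (5,3)]; open=[(2,1) g=1 f=7, (3,1) g=2 f=7, (5,2) g=5 f=9, (5,4) g=5 f=7]; closed=[(2,2), (3,2), (3,3), (4,3), (5,3)]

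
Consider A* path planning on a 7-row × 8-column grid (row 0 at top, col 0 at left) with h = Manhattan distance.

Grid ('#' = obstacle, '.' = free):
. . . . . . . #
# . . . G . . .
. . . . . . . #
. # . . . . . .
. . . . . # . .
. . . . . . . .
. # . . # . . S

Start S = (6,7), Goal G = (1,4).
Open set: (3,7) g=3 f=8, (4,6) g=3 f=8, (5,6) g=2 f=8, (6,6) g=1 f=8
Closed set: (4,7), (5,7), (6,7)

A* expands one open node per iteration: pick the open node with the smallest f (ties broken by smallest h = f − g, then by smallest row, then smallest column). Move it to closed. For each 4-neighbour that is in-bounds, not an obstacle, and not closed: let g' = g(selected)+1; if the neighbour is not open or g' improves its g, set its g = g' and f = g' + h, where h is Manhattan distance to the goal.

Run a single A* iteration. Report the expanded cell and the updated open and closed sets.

expanded=(3,7); open=[(3,6) g=4 f=8, (4,6) g=3 f=8, (5,6) g=2 f=8, (6,6) g=1 f=8]; closed=[(3,7), (4,7), (5,7), (6,7)]

step 1: expand (3,7) (f=8, h=5) → closed; open now [(3,6) g=4 f=8, (4,6) g=3 f=8, (5,6) g=2 f=8, (6,6) g=1 f=8]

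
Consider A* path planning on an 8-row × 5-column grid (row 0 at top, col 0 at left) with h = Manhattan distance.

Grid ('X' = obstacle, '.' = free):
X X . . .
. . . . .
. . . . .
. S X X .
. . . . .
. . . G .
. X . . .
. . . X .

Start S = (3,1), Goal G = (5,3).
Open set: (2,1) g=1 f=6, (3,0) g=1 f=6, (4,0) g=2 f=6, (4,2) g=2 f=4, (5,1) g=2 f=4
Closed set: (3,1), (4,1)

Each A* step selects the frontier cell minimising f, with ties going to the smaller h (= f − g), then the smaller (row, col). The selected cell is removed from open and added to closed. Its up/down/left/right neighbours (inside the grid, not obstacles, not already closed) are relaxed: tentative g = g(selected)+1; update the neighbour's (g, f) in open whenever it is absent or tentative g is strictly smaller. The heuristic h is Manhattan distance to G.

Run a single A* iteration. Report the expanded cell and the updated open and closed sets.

step 1: expand (4,2) (f=4, h=2) → closed; open now [(2,1) g=1 f=6, (3,0) g=1 f=6, (4,0) g=2 f=6, (4,3) g=3 f=4, (5,1) g=2 f=4, (5,2) g=3 f=4]

expanded=(4,2); open=[(2,1) g=1 f=6, (3,0) g=1 f=6, (4,0) g=2 f=6, (4,3) g=3 f=4, (5,1) g=2 f=4, (5,2) g=3 f=4]; closed=[(3,1), (4,1), (4,2)]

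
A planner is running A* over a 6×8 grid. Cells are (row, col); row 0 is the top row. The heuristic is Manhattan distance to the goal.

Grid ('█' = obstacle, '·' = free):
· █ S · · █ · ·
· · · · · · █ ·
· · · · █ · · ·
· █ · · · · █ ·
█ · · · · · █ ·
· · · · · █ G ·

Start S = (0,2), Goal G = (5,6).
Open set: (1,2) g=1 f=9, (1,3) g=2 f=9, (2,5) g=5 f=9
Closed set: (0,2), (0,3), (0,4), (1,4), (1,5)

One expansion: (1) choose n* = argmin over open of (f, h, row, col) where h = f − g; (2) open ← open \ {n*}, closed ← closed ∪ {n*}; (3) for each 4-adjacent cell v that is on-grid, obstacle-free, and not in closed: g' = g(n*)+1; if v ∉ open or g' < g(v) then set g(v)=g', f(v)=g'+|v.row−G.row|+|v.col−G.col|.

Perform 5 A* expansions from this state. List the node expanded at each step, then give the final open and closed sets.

order=[(2,5) → (2,6) → (3,5) → (4,5) → (1,3)]; open=[(1,2) g=1 f=9, (2,3) g=3 f=9, (2,7) g=7 f=11, (3,4) g=7 f=11, (4,4) g=8 f=11]; closed=[(0,2), (0,3), (0,4), (1,3), (1,4), (1,5), (2,5), (2,6), (3,5), (4,5)]

step 1: expand (2,5) (f=9, h=4) → closed; open now [(1,2) g=1 f=9, (1,3) g=2 f=9, (2,6) g=6 f=9, (3,5) g=6 f=9]
step 2: expand (2,6) (f=9, h=3) → closed; open now [(1,2) g=1 f=9, (1,3) g=2 f=9, (2,7) g=7 f=11, (3,5) g=6 f=9]
step 3: expand (3,5) (f=9, h=3) → closed; open now [(1,2) g=1 f=9, (1,3) g=2 f=9, (2,7) g=7 f=11, (3,4) g=7 f=11, (4,5) g=7 f=9]
step 4: expand (4,5) (f=9, h=2) → closed; open now [(1,2) g=1 f=9, (1,3) g=2 f=9, (2,7) g=7 f=11, (3,4) g=7 f=11, (4,4) g=8 f=11]
step 5: expand (1,3) (f=9, h=7) → closed; open now [(1,2) g=1 f=9, (2,3) g=3 f=9, (2,7) g=7 f=11, (3,4) g=7 f=11, (4,4) g=8 f=11]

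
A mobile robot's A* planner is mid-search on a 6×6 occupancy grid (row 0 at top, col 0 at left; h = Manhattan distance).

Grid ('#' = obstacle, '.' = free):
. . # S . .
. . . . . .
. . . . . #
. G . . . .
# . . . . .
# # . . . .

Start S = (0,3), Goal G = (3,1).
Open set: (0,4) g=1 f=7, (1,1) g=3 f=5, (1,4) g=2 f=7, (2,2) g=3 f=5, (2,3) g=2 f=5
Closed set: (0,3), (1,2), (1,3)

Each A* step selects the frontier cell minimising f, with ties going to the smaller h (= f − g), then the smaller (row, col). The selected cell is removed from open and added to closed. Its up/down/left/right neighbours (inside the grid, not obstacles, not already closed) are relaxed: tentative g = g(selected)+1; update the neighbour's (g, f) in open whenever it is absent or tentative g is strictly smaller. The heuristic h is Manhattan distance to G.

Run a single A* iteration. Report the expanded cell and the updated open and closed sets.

step 1: expand (1,1) (f=5, h=2) → closed; open now [(0,1) g=4 f=7, (0,4) g=1 f=7, (1,0) g=4 f=7, (1,4) g=2 f=7, (2,1) g=4 f=5, (2,2) g=3 f=5, (2,3) g=2 f=5]

expanded=(1,1); open=[(0,1) g=4 f=7, (0,4) g=1 f=7, (1,0) g=4 f=7, (1,4) g=2 f=7, (2,1) g=4 f=5, (2,2) g=3 f=5, (2,3) g=2 f=5]; closed=[(0,3), (1,1), (1,2), (1,3)]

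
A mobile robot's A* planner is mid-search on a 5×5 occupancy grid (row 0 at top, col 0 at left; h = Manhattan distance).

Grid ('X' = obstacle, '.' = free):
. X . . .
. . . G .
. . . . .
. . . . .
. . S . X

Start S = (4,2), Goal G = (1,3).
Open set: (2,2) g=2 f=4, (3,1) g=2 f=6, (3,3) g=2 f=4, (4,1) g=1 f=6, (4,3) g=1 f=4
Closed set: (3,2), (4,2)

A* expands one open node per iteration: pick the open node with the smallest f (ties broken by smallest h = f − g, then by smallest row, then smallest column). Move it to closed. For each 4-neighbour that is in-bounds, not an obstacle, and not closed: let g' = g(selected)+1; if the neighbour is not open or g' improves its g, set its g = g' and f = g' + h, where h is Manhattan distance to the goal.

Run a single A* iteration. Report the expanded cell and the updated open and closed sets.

expanded=(2,2); open=[(1,2) g=3 f=4, (2,1) g=3 f=6, (2,3) g=3 f=4, (3,1) g=2 f=6, (3,3) g=2 f=4, (4,1) g=1 f=6, (4,3) g=1 f=4]; closed=[(2,2), (3,2), (4,2)]

step 1: expand (2,2) (f=4, h=2) → closed; open now [(1,2) g=3 f=4, (2,1) g=3 f=6, (2,3) g=3 f=4, (3,1) g=2 f=6, (3,3) g=2 f=4, (4,1) g=1 f=6, (4,3) g=1 f=4]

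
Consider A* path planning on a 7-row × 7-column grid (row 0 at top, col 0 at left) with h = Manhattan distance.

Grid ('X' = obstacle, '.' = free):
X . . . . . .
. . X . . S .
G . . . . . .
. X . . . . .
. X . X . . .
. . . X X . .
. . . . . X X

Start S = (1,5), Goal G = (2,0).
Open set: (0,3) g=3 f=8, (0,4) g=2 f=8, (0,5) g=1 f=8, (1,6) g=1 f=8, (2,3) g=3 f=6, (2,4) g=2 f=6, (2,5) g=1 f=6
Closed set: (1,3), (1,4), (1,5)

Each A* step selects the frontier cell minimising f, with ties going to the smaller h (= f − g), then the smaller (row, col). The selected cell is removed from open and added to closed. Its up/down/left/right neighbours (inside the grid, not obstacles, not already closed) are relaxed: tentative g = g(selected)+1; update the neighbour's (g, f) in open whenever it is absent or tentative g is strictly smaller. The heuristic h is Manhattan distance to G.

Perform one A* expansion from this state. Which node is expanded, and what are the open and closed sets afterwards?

step 1: expand (2,3) (f=6, h=3) → closed; open now [(0,3) g=3 f=8, (0,4) g=2 f=8, (0,5) g=1 f=8, (1,6) g=1 f=8, (2,2) g=4 f=6, (2,4) g=2 f=6, (2,5) g=1 f=6, (3,3) g=4 f=8]

expanded=(2,3); open=[(0,3) g=3 f=8, (0,4) g=2 f=8, (0,5) g=1 f=8, (1,6) g=1 f=8, (2,2) g=4 f=6, (2,4) g=2 f=6, (2,5) g=1 f=6, (3,3) g=4 f=8]; closed=[(1,3), (1,4), (1,5), (2,3)]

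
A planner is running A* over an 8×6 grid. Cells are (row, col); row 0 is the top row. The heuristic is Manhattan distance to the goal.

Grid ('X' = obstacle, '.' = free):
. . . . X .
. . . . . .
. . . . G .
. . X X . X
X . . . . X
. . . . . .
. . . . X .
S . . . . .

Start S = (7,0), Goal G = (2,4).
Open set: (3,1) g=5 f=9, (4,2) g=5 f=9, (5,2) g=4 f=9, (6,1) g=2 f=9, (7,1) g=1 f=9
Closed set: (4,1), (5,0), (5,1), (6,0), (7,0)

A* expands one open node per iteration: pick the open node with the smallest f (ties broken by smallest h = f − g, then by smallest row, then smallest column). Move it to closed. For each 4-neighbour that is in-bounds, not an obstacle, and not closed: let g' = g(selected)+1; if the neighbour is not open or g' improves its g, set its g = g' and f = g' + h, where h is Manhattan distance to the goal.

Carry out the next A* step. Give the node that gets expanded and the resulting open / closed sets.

step 1: expand (3,1) (f=9, h=4) → closed; open now [(2,1) g=6 f=9, (3,0) g=6 f=11, (4,2) g=5 f=9, (5,2) g=4 f=9, (6,1) g=2 f=9, (7,1) g=1 f=9]

expanded=(3,1); open=[(2,1) g=6 f=9, (3,0) g=6 f=11, (4,2) g=5 f=9, (5,2) g=4 f=9, (6,1) g=2 f=9, (7,1) g=1 f=9]; closed=[(3,1), (4,1), (5,0), (5,1), (6,0), (7,0)]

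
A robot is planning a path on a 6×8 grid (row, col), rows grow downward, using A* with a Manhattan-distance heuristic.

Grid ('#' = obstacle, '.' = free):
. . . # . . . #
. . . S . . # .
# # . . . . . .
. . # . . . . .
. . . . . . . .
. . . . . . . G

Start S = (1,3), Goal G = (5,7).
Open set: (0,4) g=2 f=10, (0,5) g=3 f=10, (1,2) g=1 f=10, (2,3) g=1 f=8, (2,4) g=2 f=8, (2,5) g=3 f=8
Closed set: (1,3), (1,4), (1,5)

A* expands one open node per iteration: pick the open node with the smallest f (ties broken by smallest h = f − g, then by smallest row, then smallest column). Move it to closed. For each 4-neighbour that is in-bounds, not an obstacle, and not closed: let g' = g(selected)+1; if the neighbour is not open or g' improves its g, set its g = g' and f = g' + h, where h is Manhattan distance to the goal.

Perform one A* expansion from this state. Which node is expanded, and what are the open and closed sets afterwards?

step 1: expand (2,5) (f=8, h=5) → closed; open now [(0,4) g=2 f=10, (0,5) g=3 f=10, (1,2) g=1 f=10, (2,3) g=1 f=8, (2,4) g=2 f=8, (2,6) g=4 f=8, (3,5) g=4 f=8]

expanded=(2,5); open=[(0,4) g=2 f=10, (0,5) g=3 f=10, (1,2) g=1 f=10, (2,3) g=1 f=8, (2,4) g=2 f=8, (2,6) g=4 f=8, (3,5) g=4 f=8]; closed=[(1,3), (1,4), (1,5), (2,5)]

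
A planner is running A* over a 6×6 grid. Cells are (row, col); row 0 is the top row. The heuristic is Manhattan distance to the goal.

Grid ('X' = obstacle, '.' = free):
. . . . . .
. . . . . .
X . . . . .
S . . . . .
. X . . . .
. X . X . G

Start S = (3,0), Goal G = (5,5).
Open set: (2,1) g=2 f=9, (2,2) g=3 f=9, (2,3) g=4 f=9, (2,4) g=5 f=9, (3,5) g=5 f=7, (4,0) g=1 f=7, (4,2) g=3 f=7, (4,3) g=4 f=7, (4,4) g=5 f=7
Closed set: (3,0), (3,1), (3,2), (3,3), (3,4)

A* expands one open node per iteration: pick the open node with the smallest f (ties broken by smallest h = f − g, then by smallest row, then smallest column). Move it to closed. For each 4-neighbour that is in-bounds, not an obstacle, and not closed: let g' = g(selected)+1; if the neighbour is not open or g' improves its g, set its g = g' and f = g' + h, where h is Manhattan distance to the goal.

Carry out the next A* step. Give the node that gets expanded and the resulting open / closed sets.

expanded=(3,5); open=[(2,1) g=2 f=9, (2,2) g=3 f=9, (2,3) g=4 f=9, (2,4) g=5 f=9, (2,5) g=6 f=9, (4,0) g=1 f=7, (4,2) g=3 f=7, (4,3) g=4 f=7, (4,4) g=5 f=7, (4,5) g=6 f=7]; closed=[(3,0), (3,1), (3,2), (3,3), (3,4), (3,5)]

step 1: expand (3,5) (f=7, h=2) → closed; open now [(2,1) g=2 f=9, (2,2) g=3 f=9, (2,3) g=4 f=9, (2,4) g=5 f=9, (2,5) g=6 f=9, (4,0) g=1 f=7, (4,2) g=3 f=7, (4,3) g=4 f=7, (4,4) g=5 f=7, (4,5) g=6 f=7]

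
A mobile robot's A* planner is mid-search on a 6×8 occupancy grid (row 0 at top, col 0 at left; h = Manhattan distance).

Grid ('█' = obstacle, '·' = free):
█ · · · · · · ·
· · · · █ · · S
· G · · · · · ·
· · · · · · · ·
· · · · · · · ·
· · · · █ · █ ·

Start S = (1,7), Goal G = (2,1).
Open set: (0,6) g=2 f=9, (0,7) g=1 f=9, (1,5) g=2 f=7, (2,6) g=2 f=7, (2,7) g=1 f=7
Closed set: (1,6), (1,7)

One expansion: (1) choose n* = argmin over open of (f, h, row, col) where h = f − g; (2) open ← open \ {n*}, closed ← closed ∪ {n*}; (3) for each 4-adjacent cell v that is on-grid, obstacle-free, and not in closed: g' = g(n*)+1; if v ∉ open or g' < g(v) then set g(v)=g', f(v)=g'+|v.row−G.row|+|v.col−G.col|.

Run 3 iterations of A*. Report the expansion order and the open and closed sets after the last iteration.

step 1: expand (1,5) (f=7, h=5) → closed; open now [(0,5) g=3 f=9, (0,6) g=2 f=9, (0,7) g=1 f=9, (2,5) g=3 f=7, (2,6) g=2 f=7, (2,7) g=1 f=7]
step 2: expand (2,5) (f=7, h=4) → closed; open now [(0,5) g=3 f=9, (0,6) g=2 f=9, (0,7) g=1 f=9, (2,4) g=4 f=7, (2,6) g=2 f=7, (2,7) g=1 f=7, (3,5) g=4 f=9]
step 3: expand (2,4) (f=7, h=3) → closed; open now [(0,5) g=3 f=9, (0,6) g=2 f=9, (0,7) g=1 f=9, (2,3) g=5 f=7, (2,6) g=2 f=7, (2,7) g=1 f=7, (3,4) g=5 f=9, (3,5) g=4 f=9]

order=[(1,5) → (2,5) → (2,4)]; open=[(0,5) g=3 f=9, (0,6) g=2 f=9, (0,7) g=1 f=9, (2,3) g=5 f=7, (2,6) g=2 f=7, (2,7) g=1 f=7, (3,4) g=5 f=9, (3,5) g=4 f=9]; closed=[(1,5), (1,6), (1,7), (2,4), (2,5)]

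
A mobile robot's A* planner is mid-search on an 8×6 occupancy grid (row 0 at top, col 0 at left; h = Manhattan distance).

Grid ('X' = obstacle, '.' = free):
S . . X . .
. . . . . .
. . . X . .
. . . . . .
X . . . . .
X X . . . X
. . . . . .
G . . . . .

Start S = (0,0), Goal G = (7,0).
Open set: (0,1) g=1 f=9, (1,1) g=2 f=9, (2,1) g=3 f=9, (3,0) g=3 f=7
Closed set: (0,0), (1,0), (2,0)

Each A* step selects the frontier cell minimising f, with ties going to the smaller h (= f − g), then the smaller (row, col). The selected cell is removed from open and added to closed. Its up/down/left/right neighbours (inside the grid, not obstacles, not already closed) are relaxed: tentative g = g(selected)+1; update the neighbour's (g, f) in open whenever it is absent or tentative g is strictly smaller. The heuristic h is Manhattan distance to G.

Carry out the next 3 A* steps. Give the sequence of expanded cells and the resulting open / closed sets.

step 1: expand (3,0) (f=7, h=4) → closed; open now [(0,1) g=1 f=9, (1,1) g=2 f=9, (2,1) g=3 f=9, (3,1) g=4 f=9]
step 2: expand (3,1) (f=9, h=5) → closed; open now [(0,1) g=1 f=9, (1,1) g=2 f=9, (2,1) g=3 f=9, (3,2) g=5 f=11, (4,1) g=5 f=9]
step 3: expand (4,1) (f=9, h=4) → closed; open now [(0,1) g=1 f=9, (1,1) g=2 f=9, (2,1) g=3 f=9, (3,2) g=5 f=11, (4,2) g=6 f=11]

order=[(3,0) → (3,1) → (4,1)]; open=[(0,1) g=1 f=9, (1,1) g=2 f=9, (2,1) g=3 f=9, (3,2) g=5 f=11, (4,2) g=6 f=11]; closed=[(0,0), (1,0), (2,0), (3,0), (3,1), (4,1)]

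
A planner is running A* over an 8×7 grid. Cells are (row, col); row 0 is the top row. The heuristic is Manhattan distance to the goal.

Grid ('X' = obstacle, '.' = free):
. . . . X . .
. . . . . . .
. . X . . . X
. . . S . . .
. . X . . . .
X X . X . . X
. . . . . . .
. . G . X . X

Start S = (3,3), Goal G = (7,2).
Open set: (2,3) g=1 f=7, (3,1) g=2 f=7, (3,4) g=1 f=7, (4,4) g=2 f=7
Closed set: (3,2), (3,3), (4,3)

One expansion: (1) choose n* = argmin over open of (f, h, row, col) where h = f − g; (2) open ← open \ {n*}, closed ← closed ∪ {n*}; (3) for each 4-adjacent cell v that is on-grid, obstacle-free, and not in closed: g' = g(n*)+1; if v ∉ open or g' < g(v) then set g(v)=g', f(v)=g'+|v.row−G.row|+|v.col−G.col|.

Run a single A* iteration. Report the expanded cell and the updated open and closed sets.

step 1: expand (3,1) (f=7, h=5) → closed; open now [(2,1) g=3 f=9, (2,3) g=1 f=7, (3,0) g=3 f=9, (3,4) g=1 f=7, (4,1) g=3 f=7, (4,4) g=2 f=7]

expanded=(3,1); open=[(2,1) g=3 f=9, (2,3) g=1 f=7, (3,0) g=3 f=9, (3,4) g=1 f=7, (4,1) g=3 f=7, (4,4) g=2 f=7]; closed=[(3,1), (3,2), (3,3), (4,3)]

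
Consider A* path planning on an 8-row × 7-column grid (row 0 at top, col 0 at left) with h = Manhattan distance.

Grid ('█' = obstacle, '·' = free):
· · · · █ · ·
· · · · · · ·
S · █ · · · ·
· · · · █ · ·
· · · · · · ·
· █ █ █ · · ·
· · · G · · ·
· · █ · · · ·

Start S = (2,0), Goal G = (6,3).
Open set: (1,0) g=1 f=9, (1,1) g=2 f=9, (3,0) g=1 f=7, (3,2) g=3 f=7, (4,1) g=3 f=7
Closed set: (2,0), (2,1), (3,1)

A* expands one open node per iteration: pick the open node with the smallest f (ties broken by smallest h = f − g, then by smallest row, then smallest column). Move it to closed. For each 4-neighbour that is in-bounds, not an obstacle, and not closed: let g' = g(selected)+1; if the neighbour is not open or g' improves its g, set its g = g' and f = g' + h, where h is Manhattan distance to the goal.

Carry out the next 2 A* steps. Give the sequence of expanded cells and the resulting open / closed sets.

order=[(3,2) → (3,3)]; open=[(1,0) g=1 f=9, (1,1) g=2 f=9, (2,3) g=5 f=9, (3,0) g=1 f=7, (4,1) g=3 f=7, (4,2) g=4 f=7, (4,3) g=5 f=7]; closed=[(2,0), (2,1), (3,1), (3,2), (3,3)]

step 1: expand (3,2) (f=7, h=4) → closed; open now [(1,0) g=1 f=9, (1,1) g=2 f=9, (3,0) g=1 f=7, (3,3) g=4 f=7, (4,1) g=3 f=7, (4,2) g=4 f=7]
step 2: expand (3,3) (f=7, h=3) → closed; open now [(1,0) g=1 f=9, (1,1) g=2 f=9, (2,3) g=5 f=9, (3,0) g=1 f=7, (4,1) g=3 f=7, (4,2) g=4 f=7, (4,3) g=5 f=7]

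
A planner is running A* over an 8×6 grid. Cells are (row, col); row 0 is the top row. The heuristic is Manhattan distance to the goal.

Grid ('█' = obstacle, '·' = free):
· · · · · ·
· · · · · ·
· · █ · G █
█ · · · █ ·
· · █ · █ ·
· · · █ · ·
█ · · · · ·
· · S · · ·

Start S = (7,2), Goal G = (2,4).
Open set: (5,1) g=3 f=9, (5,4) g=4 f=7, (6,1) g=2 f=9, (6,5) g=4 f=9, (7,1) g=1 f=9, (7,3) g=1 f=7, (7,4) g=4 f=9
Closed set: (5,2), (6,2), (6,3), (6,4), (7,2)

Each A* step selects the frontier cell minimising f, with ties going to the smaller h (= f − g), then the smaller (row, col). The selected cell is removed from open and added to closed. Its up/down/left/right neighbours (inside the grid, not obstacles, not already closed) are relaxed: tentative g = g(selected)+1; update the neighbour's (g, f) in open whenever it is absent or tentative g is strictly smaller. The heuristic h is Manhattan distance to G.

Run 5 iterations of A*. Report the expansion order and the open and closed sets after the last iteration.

step 1: expand (5,4) (f=7, h=3) → closed; open now [(5,1) g=3 f=9, (5,5) g=5 f=9, (6,1) g=2 f=9, (6,5) g=4 f=9, (7,1) g=1 f=9, (7,3) g=1 f=7, (7,4) g=4 f=9]
step 2: expand (7,3) (f=7, h=6) → closed; open now [(5,1) g=3 f=9, (5,5) g=5 f=9, (6,1) g=2 f=9, (6,5) g=4 f=9, (7,1) g=1 f=9, (7,4) g=2 f=7]
step 3: expand (7,4) (f=7, h=5) → closed; open now [(5,1) g=3 f=9, (5,5) g=5 f=9, (6,1) g=2 f=9, (6,5) g=4 f=9, (7,1) g=1 f=9, (7,5) g=3 f=9]
step 4: expand (5,5) (f=9, h=4) → closed; open now [(4,5) g=6 f=9, (5,1) g=3 f=9, (6,1) g=2 f=9, (6,5) g=4 f=9, (7,1) g=1 f=9, (7,5) g=3 f=9]
step 5: expand (4,5) (f=9, h=3) → closed; open now [(3,5) g=7 f=9, (5,1) g=3 f=9, (6,1) g=2 f=9, (6,5) g=4 f=9, (7,1) g=1 f=9, (7,5) g=3 f=9]

order=[(5,4) → (7,3) → (7,4) → (5,5) → (4,5)]; open=[(3,5) g=7 f=9, (5,1) g=3 f=9, (6,1) g=2 f=9, (6,5) g=4 f=9, (7,1) g=1 f=9, (7,5) g=3 f=9]; closed=[(4,5), (5,2), (5,4), (5,5), (6,2), (6,3), (6,4), (7,2), (7,3), (7,4)]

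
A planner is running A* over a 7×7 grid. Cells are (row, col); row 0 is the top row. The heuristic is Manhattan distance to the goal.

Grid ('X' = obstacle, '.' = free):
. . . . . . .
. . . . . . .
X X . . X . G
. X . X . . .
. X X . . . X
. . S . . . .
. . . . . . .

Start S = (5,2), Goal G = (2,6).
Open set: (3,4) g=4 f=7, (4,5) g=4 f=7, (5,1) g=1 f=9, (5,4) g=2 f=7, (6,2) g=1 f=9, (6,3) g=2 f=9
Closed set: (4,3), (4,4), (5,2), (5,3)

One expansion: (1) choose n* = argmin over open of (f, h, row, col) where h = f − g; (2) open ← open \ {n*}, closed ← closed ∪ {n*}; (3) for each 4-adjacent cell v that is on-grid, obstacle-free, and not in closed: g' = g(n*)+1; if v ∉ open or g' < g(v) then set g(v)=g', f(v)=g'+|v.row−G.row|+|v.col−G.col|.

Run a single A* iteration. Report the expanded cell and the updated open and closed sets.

step 1: expand (3,4) (f=7, h=3) → closed; open now [(3,5) g=5 f=7, (4,5) g=4 f=7, (5,1) g=1 f=9, (5,4) g=2 f=7, (6,2) g=1 f=9, (6,3) g=2 f=9]

expanded=(3,4); open=[(3,5) g=5 f=7, (4,5) g=4 f=7, (5,1) g=1 f=9, (5,4) g=2 f=7, (6,2) g=1 f=9, (6,3) g=2 f=9]; closed=[(3,4), (4,3), (4,4), (5,2), (5,3)]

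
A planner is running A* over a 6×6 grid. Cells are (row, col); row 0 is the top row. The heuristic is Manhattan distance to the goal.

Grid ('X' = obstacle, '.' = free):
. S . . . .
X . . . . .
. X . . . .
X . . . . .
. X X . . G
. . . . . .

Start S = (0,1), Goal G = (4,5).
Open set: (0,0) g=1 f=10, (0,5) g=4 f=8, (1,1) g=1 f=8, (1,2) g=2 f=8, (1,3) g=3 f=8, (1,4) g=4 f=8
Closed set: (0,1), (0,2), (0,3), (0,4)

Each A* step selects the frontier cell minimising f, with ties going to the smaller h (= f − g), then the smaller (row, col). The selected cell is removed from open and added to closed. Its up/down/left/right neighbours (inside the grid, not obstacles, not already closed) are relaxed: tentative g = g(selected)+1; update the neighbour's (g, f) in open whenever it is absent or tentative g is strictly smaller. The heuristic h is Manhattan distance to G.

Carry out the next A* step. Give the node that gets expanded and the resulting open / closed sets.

step 1: expand (0,5) (f=8, h=4) → closed; open now [(0,0) g=1 f=10, (1,1) g=1 f=8, (1,2) g=2 f=8, (1,3) g=3 f=8, (1,4) g=4 f=8, (1,5) g=5 f=8]

expanded=(0,5); open=[(0,0) g=1 f=10, (1,1) g=1 f=8, (1,2) g=2 f=8, (1,3) g=3 f=8, (1,4) g=4 f=8, (1,5) g=5 f=8]; closed=[(0,1), (0,2), (0,3), (0,4), (0,5)]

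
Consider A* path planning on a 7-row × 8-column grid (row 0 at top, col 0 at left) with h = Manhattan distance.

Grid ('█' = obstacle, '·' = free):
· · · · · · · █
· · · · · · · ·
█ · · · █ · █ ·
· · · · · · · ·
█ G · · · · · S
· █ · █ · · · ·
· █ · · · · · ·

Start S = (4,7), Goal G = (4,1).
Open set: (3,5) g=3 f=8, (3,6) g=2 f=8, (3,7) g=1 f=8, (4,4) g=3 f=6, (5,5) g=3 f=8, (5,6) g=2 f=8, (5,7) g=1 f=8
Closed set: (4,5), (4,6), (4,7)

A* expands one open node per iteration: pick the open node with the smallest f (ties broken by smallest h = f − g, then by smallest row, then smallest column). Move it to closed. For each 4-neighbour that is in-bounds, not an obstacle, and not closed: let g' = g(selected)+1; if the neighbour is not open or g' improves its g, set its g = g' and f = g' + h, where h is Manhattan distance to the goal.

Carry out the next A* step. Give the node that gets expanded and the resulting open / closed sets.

expanded=(4,4); open=[(3,4) g=4 f=8, (3,5) g=3 f=8, (3,6) g=2 f=8, (3,7) g=1 f=8, (4,3) g=4 f=6, (5,4) g=4 f=8, (5,5) g=3 f=8, (5,6) g=2 f=8, (5,7) g=1 f=8]; closed=[(4,4), (4,5), (4,6), (4,7)]

step 1: expand (4,4) (f=6, h=3) → closed; open now [(3,4) g=4 f=8, (3,5) g=3 f=8, (3,6) g=2 f=8, (3,7) g=1 f=8, (4,3) g=4 f=6, (5,4) g=4 f=8, (5,5) g=3 f=8, (5,6) g=2 f=8, (5,7) g=1 f=8]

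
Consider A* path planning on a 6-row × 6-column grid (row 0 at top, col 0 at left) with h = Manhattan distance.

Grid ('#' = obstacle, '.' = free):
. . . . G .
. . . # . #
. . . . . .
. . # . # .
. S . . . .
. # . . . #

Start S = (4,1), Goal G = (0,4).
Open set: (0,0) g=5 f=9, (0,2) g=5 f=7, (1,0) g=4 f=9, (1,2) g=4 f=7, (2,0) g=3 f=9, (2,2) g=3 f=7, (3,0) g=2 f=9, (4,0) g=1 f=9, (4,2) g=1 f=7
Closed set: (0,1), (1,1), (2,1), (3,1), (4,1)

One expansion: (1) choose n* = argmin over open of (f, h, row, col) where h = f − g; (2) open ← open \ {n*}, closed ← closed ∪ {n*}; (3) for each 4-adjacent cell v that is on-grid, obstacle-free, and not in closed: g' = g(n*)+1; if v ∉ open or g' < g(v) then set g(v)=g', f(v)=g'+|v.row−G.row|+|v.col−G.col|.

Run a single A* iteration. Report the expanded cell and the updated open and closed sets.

expanded=(0,2); open=[(0,0) g=5 f=9, (0,3) g=6 f=7, (1,0) g=4 f=9, (1,2) g=4 f=7, (2,0) g=3 f=9, (2,2) g=3 f=7, (3,0) g=2 f=9, (4,0) g=1 f=9, (4,2) g=1 f=7]; closed=[(0,1), (0,2), (1,1), (2,1), (3,1), (4,1)]

step 1: expand (0,2) (f=7, h=2) → closed; open now [(0,0) g=5 f=9, (0,3) g=6 f=7, (1,0) g=4 f=9, (1,2) g=4 f=7, (2,0) g=3 f=9, (2,2) g=3 f=7, (3,0) g=2 f=9, (4,0) g=1 f=9, (4,2) g=1 f=7]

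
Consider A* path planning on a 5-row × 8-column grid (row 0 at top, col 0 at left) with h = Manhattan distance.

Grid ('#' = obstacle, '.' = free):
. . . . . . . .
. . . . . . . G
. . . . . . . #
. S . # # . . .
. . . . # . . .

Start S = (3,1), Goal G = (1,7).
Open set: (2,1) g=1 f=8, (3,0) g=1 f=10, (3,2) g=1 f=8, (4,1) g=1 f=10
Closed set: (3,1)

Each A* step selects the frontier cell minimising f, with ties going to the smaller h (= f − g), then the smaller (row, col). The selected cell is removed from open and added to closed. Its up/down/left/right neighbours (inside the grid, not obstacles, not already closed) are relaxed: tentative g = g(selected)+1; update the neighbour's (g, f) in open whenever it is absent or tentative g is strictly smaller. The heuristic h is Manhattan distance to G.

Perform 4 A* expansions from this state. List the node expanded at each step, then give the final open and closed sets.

order=[(2,1) → (1,1) → (1,2) → (1,3)]; open=[(0,1) g=3 f=10, (0,2) g=4 f=10, (0,3) g=5 f=10, (1,0) g=3 f=10, (1,4) g=5 f=8, (2,0) g=2 f=10, (2,2) g=2 f=8, (2,3) g=5 f=10, (3,0) g=1 f=10, (3,2) g=1 f=8, (4,1) g=1 f=10]; closed=[(1,1), (1,2), (1,3), (2,1), (3,1)]

step 1: expand (2,1) (f=8, h=7) → closed; open now [(1,1) g=2 f=8, (2,0) g=2 f=10, (2,2) g=2 f=8, (3,0) g=1 f=10, (3,2) g=1 f=8, (4,1) g=1 f=10]
step 2: expand (1,1) (f=8, h=6) → closed; open now [(0,1) g=3 f=10, (1,0) g=3 f=10, (1,2) g=3 f=8, (2,0) g=2 f=10, (2,2) g=2 f=8, (3,0) g=1 f=10, (3,2) g=1 f=8, (4,1) g=1 f=10]
step 3: expand (1,2) (f=8, h=5) → closed; open now [(0,1) g=3 f=10, (0,2) g=4 f=10, (1,0) g=3 f=10, (1,3) g=4 f=8, (2,0) g=2 f=10, (2,2) g=2 f=8, (3,0) g=1 f=10, (3,2) g=1 f=8, (4,1) g=1 f=10]
step 4: expand (1,3) (f=8, h=4) → closed; open now [(0,1) g=3 f=10, (0,2) g=4 f=10, (0,3) g=5 f=10, (1,0) g=3 f=10, (1,4) g=5 f=8, (2,0) g=2 f=10, (2,2) g=2 f=8, (2,3) g=5 f=10, (3,0) g=1 f=10, (3,2) g=1 f=8, (4,1) g=1 f=10]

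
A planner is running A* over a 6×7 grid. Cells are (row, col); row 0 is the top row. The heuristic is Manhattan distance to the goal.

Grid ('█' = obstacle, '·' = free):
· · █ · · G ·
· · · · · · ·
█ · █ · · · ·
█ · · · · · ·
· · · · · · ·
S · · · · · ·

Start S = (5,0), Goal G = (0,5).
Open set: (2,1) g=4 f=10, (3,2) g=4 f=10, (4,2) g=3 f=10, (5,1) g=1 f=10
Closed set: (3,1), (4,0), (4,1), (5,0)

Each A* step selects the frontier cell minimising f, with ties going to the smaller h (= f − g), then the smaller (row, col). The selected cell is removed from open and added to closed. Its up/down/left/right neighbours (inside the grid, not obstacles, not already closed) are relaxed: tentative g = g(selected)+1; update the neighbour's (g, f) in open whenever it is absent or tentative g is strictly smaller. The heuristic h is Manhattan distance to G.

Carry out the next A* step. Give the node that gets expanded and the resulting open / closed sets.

expanded=(2,1); open=[(1,1) g=5 f=10, (3,2) g=4 f=10, (4,2) g=3 f=10, (5,1) g=1 f=10]; closed=[(2,1), (3,1), (4,0), (4,1), (5,0)]

step 1: expand (2,1) (f=10, h=6) → closed; open now [(1,1) g=5 f=10, (3,2) g=4 f=10, (4,2) g=3 f=10, (5,1) g=1 f=10]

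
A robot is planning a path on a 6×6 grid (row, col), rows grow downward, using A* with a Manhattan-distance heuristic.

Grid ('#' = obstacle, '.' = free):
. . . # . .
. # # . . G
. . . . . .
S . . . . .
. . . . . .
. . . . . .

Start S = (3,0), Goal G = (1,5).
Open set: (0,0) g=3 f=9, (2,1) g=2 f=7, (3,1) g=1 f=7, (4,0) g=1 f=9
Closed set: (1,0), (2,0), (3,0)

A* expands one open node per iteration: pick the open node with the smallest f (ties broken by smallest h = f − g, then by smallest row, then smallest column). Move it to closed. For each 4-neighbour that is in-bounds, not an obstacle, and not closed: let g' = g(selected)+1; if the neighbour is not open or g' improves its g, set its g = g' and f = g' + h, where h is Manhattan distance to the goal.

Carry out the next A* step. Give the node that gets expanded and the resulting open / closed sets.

expanded=(2,1); open=[(0,0) g=3 f=9, (2,2) g=3 f=7, (3,1) g=1 f=7, (4,0) g=1 f=9]; closed=[(1,0), (2,0), (2,1), (3,0)]

step 1: expand (2,1) (f=7, h=5) → closed; open now [(0,0) g=3 f=9, (2,2) g=3 f=7, (3,1) g=1 f=7, (4,0) g=1 f=9]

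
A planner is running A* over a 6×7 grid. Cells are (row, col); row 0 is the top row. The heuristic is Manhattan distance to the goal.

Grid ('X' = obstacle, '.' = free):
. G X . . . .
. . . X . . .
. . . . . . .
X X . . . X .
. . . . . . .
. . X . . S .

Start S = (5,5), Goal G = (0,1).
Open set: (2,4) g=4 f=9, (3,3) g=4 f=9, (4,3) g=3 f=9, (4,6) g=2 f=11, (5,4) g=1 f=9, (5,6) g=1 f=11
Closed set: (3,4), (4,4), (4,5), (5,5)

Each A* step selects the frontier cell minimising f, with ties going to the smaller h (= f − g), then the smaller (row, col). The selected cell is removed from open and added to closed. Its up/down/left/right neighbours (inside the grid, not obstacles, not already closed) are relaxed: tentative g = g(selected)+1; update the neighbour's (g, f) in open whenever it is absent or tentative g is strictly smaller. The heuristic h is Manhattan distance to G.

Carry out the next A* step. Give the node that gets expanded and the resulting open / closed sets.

step 1: expand (2,4) (f=9, h=5) → closed; open now [(1,4) g=5 f=9, (2,3) g=5 f=9, (2,5) g=5 f=11, (3,3) g=4 f=9, (4,3) g=3 f=9, (4,6) g=2 f=11, (5,4) g=1 f=9, (5,6) g=1 f=11]

expanded=(2,4); open=[(1,4) g=5 f=9, (2,3) g=5 f=9, (2,5) g=5 f=11, (3,3) g=4 f=9, (4,3) g=3 f=9, (4,6) g=2 f=11, (5,4) g=1 f=9, (5,6) g=1 f=11]; closed=[(2,4), (3,4), (4,4), (4,5), (5,5)]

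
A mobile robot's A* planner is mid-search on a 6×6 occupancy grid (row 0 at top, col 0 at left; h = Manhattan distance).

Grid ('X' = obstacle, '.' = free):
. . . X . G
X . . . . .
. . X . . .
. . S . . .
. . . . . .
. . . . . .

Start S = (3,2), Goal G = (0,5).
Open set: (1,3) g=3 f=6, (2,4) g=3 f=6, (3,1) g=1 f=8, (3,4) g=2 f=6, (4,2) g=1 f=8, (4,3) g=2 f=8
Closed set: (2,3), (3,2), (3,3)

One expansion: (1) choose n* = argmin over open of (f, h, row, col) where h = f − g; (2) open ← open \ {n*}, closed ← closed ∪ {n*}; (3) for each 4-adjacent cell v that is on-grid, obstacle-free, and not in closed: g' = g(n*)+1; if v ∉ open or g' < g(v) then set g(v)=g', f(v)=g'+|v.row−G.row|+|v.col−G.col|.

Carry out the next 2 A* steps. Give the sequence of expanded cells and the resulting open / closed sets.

order=[(1,3) → (1,4)]; open=[(0,4) g=5 f=6, (1,2) g=4 f=8, (1,5) g=5 f=6, (2,4) g=3 f=6, (3,1) g=1 f=8, (3,4) g=2 f=6, (4,2) g=1 f=8, (4,3) g=2 f=8]; closed=[(1,3), (1,4), (2,3), (3,2), (3,3)]

step 1: expand (1,3) (f=6, h=3) → closed; open now [(1,2) g=4 f=8, (1,4) g=4 f=6, (2,4) g=3 f=6, (3,1) g=1 f=8, (3,4) g=2 f=6, (4,2) g=1 f=8, (4,3) g=2 f=8]
step 2: expand (1,4) (f=6, h=2) → closed; open now [(0,4) g=5 f=6, (1,2) g=4 f=8, (1,5) g=5 f=6, (2,4) g=3 f=6, (3,1) g=1 f=8, (3,4) g=2 f=6, (4,2) g=1 f=8, (4,3) g=2 f=8]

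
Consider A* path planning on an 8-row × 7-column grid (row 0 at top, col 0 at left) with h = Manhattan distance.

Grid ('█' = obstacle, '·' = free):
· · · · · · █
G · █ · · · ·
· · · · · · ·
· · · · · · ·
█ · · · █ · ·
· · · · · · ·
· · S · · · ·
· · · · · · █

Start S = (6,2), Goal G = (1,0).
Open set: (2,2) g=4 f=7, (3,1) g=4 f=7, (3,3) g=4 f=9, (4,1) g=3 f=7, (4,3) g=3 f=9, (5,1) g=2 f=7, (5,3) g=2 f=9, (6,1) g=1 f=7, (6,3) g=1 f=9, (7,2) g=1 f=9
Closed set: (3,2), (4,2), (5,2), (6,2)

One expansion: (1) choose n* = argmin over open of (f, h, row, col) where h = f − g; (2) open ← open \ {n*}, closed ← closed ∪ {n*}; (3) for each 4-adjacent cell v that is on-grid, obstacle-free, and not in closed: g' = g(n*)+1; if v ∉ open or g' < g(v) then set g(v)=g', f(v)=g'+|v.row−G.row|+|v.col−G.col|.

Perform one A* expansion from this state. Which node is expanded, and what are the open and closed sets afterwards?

expanded=(2,2); open=[(2,1) g=5 f=7, (2,3) g=5 f=9, (3,1) g=4 f=7, (3,3) g=4 f=9, (4,1) g=3 f=7, (4,3) g=3 f=9, (5,1) g=2 f=7, (5,3) g=2 f=9, (6,1) g=1 f=7, (6,3) g=1 f=9, (7,2) g=1 f=9]; closed=[(2,2), (3,2), (4,2), (5,2), (6,2)]

step 1: expand (2,2) (f=7, h=3) → closed; open now [(2,1) g=5 f=7, (2,3) g=5 f=9, (3,1) g=4 f=7, (3,3) g=4 f=9, (4,1) g=3 f=7, (4,3) g=3 f=9, (5,1) g=2 f=7, (5,3) g=2 f=9, (6,1) g=1 f=7, (6,3) g=1 f=9, (7,2) g=1 f=9]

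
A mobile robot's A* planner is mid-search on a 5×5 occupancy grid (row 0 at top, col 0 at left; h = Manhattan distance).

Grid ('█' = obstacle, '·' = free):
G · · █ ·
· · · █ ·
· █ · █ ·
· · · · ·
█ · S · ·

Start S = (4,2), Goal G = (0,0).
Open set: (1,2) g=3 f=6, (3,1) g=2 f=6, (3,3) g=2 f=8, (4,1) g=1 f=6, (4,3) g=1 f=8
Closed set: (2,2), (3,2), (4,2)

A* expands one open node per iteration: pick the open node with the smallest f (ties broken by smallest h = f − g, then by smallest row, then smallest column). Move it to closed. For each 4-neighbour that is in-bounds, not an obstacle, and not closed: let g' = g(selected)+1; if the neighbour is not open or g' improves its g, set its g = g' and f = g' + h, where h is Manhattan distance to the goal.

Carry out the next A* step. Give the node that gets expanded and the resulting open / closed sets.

step 1: expand (1,2) (f=6, h=3) → closed; open now [(0,2) g=4 f=6, (1,1) g=4 f=6, (3,1) g=2 f=6, (3,3) g=2 f=8, (4,1) g=1 f=6, (4,3) g=1 f=8]

expanded=(1,2); open=[(0,2) g=4 f=6, (1,1) g=4 f=6, (3,1) g=2 f=6, (3,3) g=2 f=8, (4,1) g=1 f=6, (4,3) g=1 f=8]; closed=[(1,2), (2,2), (3,2), (4,2)]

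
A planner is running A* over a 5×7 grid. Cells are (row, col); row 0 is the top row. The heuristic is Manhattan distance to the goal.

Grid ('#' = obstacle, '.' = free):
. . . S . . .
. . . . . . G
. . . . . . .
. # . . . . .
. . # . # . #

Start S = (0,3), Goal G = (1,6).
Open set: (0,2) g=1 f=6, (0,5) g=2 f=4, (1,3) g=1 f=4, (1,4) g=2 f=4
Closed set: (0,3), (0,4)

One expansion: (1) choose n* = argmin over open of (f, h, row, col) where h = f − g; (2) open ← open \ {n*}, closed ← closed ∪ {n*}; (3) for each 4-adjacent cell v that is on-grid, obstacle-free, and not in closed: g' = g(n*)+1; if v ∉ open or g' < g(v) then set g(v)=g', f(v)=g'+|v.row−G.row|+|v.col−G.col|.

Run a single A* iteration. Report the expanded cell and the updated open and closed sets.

step 1: expand (0,5) (f=4, h=2) → closed; open now [(0,2) g=1 f=6, (0,6) g=3 f=4, (1,3) g=1 f=4, (1,4) g=2 f=4, (1,5) g=3 f=4]

expanded=(0,5); open=[(0,2) g=1 f=6, (0,6) g=3 f=4, (1,3) g=1 f=4, (1,4) g=2 f=4, (1,5) g=3 f=4]; closed=[(0,3), (0,4), (0,5)]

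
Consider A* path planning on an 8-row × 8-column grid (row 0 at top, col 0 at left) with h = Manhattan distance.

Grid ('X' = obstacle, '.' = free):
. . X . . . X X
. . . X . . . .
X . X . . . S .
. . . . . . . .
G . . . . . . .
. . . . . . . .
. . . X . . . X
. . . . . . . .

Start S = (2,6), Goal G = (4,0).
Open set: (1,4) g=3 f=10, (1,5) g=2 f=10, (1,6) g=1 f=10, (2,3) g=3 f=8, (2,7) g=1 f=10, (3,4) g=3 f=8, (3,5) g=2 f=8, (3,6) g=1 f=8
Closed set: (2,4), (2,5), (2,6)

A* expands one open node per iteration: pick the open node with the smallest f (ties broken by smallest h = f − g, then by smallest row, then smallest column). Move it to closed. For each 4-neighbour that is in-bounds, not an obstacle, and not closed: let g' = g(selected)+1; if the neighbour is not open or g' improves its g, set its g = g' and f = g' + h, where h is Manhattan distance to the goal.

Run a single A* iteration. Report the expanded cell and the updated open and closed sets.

expanded=(2,3); open=[(1,4) g=3 f=10, (1,5) g=2 f=10, (1,6) g=1 f=10, (2,7) g=1 f=10, (3,3) g=4 f=8, (3,4) g=3 f=8, (3,5) g=2 f=8, (3,6) g=1 f=8]; closed=[(2,3), (2,4), (2,5), (2,6)]

step 1: expand (2,3) (f=8, h=5) → closed; open now [(1,4) g=3 f=10, (1,5) g=2 f=10, (1,6) g=1 f=10, (2,7) g=1 f=10, (3,3) g=4 f=8, (3,4) g=3 f=8, (3,5) g=2 f=8, (3,6) g=1 f=8]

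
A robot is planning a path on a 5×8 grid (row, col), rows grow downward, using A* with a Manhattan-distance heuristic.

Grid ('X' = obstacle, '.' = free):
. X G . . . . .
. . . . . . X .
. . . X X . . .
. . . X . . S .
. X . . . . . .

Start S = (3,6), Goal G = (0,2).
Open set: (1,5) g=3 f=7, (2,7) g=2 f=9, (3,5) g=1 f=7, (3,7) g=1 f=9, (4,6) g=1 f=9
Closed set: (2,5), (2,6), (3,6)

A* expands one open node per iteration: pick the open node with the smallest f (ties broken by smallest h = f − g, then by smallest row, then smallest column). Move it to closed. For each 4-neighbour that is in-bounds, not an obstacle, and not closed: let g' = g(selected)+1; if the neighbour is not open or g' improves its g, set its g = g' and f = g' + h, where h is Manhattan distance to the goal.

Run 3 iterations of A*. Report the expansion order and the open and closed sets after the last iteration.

step 1: expand (1,5) (f=7, h=4) → closed; open now [(0,5) g=4 f=7, (1,4) g=4 f=7, (2,7) g=2 f=9, (3,5) g=1 f=7, (3,7) g=1 f=9, (4,6) g=1 f=9]
step 2: expand (0,5) (f=7, h=3) → closed; open now [(0,4) g=5 f=7, (0,6) g=5 f=9, (1,4) g=4 f=7, (2,7) g=2 f=9, (3,5) g=1 f=7, (3,7) g=1 f=9, (4,6) g=1 f=9]
step 3: expand (0,4) (f=7, h=2) → closed; open now [(0,3) g=6 f=7, (0,6) g=5 f=9, (1,4) g=4 f=7, (2,7) g=2 f=9, (3,5) g=1 f=7, (3,7) g=1 f=9, (4,6) g=1 f=9]

order=[(1,5) → (0,5) → (0,4)]; open=[(0,3) g=6 f=7, (0,6) g=5 f=9, (1,4) g=4 f=7, (2,7) g=2 f=9, (3,5) g=1 f=7, (3,7) g=1 f=9, (4,6) g=1 f=9]; closed=[(0,4), (0,5), (1,5), (2,5), (2,6), (3,6)]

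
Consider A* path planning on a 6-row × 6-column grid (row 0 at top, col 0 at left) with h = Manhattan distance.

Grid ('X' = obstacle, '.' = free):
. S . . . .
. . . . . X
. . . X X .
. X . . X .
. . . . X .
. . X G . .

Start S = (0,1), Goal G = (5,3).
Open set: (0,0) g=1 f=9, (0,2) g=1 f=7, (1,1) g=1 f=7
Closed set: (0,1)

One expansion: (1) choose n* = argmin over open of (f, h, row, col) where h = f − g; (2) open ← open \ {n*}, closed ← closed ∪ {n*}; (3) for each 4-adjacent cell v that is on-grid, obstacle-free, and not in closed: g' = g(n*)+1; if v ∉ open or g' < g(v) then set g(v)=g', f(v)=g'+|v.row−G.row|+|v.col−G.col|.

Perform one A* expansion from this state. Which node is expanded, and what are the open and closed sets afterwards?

expanded=(0,2); open=[(0,0) g=1 f=9, (0,3) g=2 f=7, (1,1) g=1 f=7, (1,2) g=2 f=7]; closed=[(0,1), (0,2)]

step 1: expand (0,2) (f=7, h=6) → closed; open now [(0,0) g=1 f=9, (0,3) g=2 f=7, (1,1) g=1 f=7, (1,2) g=2 f=7]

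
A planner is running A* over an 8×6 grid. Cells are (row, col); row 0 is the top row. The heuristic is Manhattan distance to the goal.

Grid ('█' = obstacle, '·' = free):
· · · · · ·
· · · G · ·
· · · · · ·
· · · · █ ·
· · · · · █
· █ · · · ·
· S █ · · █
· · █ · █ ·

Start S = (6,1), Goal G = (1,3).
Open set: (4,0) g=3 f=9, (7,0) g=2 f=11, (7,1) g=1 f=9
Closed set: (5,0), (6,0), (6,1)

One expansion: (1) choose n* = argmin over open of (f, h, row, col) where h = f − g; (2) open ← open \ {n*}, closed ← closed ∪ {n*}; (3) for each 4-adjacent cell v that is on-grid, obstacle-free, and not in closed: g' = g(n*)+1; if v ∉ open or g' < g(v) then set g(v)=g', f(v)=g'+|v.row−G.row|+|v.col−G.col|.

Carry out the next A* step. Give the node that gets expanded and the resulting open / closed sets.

step 1: expand (4,0) (f=9, h=6) → closed; open now [(3,0) g=4 f=9, (4,1) g=4 f=9, (7,0) g=2 f=11, (7,1) g=1 f=9]

expanded=(4,0); open=[(3,0) g=4 f=9, (4,1) g=4 f=9, (7,0) g=2 f=11, (7,1) g=1 f=9]; closed=[(4,0), (5,0), (6,0), (6,1)]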